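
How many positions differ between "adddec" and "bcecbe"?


Comparing "adddec" and "bcecbe" position by position:
  Position 0: 'a' vs 'b' => DIFFER
  Position 1: 'd' vs 'c' => DIFFER
  Position 2: 'd' vs 'e' => DIFFER
  Position 3: 'd' vs 'c' => DIFFER
  Position 4: 'e' vs 'b' => DIFFER
  Position 5: 'c' vs 'e' => DIFFER
Positions that differ: 6

6


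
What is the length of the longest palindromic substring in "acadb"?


Input: "acadb"
Checking substrings for palindromes:
  [0:3] "aca" (len 3) => palindrome
Longest palindromic substring: "aca" with length 3

3


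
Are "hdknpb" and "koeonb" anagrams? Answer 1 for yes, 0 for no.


Strings: "hdknpb", "koeonb"
Sorted first:  bdhknp
Sorted second: beknoo
Differ at position 1: 'd' vs 'e' => not anagrams

0


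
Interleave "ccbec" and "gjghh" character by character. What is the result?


Interleaving "ccbec" and "gjghh":
  Position 0: 'c' from first, 'g' from second => "cg"
  Position 1: 'c' from first, 'j' from second => "cj"
  Position 2: 'b' from first, 'g' from second => "bg"
  Position 3: 'e' from first, 'h' from second => "eh"
  Position 4: 'c' from first, 'h' from second => "ch"
Result: cgcjbgehch

cgcjbgehch


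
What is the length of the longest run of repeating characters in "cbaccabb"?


Input: "cbaccabb"
Scanning for longest run:
  Position 1 ('b'): new char, reset run to 1
  Position 2 ('a'): new char, reset run to 1
  Position 3 ('c'): new char, reset run to 1
  Position 4 ('c'): continues run of 'c', length=2
  Position 5 ('a'): new char, reset run to 1
  Position 6 ('b'): new char, reset run to 1
  Position 7 ('b'): continues run of 'b', length=2
Longest run: 'c' with length 2

2


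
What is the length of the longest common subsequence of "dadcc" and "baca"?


LCS of "dadcc" and "baca"
DP table:
           b    a    c    a
      0    0    0    0    0
  d   0    0    0    0    0
  a   0    0    1    1    1
  d   0    0    1    1    1
  c   0    0    1    2    2
  c   0    0    1    2    2
LCS length = dp[5][4] = 2

2


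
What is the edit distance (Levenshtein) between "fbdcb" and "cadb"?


Computing edit distance: "fbdcb" -> "cadb"
DP table:
           c    a    d    b
      0    1    2    3    4
  f   1    1    2    3    4
  b   2    2    2    3    3
  d   3    3    3    2    3
  c   4    3    4    3    3
  b   5    4    4    4    3
Edit distance = dp[5][4] = 3

3


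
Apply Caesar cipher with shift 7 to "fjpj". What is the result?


Caesar cipher: shift "fjpj" by 7
  'f' (pos 5) + 7 = pos 12 = 'm'
  'j' (pos 9) + 7 = pos 16 = 'q'
  'p' (pos 15) + 7 = pos 22 = 'w'
  'j' (pos 9) + 7 = pos 16 = 'q'
Result: mqwq

mqwq


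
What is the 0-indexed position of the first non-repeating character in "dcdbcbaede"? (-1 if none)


Input: dcdbcbaede
Character frequencies:
  'a': 1
  'b': 2
  'c': 2
  'd': 3
  'e': 2
Scanning left to right for freq == 1:
  Position 0 ('d'): freq=3, skip
  Position 1 ('c'): freq=2, skip
  Position 2 ('d'): freq=3, skip
  Position 3 ('b'): freq=2, skip
  Position 4 ('c'): freq=2, skip
  Position 5 ('b'): freq=2, skip
  Position 6 ('a'): unique! => answer = 6

6


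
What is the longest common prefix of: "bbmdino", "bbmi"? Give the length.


Words: bbmdino, bbmi
  Position 0: all 'b' => match
  Position 1: all 'b' => match
  Position 2: all 'm' => match
  Position 3: ('d', 'i') => mismatch, stop
LCP = "bbm" (length 3)

3


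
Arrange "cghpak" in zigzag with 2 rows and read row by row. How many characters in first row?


Zigzag "cghpak" into 2 rows:
Placing characters:
  'c' => row 0
  'g' => row 1
  'h' => row 0
  'p' => row 1
  'a' => row 0
  'k' => row 1
Rows:
  Row 0: "cha"
  Row 1: "gpk"
First row length: 3

3


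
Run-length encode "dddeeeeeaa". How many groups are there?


Input: dddeeeeeaa
Scanning for consecutive runs:
  Group 1: 'd' x 3 (positions 0-2)
  Group 2: 'e' x 5 (positions 3-7)
  Group 3: 'a' x 2 (positions 8-9)
Total groups: 3

3


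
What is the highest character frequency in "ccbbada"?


Input: ccbbada
Character counts:
  'a': 2
  'b': 2
  'c': 2
  'd': 1
Maximum frequency: 2

2


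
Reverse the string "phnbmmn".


Input: phnbmmn
Reading characters right to left:
  Position 6: 'n'
  Position 5: 'm'
  Position 4: 'm'
  Position 3: 'b'
  Position 2: 'n'
  Position 1: 'h'
  Position 0: 'p'
Reversed: nmmbnhp

nmmbnhp


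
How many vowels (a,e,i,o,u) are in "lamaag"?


Input: lamaag
Checking each character:
  'l' at position 0: consonant
  'a' at position 1: vowel (running total: 1)
  'm' at position 2: consonant
  'a' at position 3: vowel (running total: 2)
  'a' at position 4: vowel (running total: 3)
  'g' at position 5: consonant
Total vowels: 3

3


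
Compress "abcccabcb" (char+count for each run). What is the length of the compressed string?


Input: abcccabcb
Runs:
  'a' x 1 => "a1"
  'b' x 1 => "b1"
  'c' x 3 => "c3"
  'a' x 1 => "a1"
  'b' x 1 => "b1"
  'c' x 1 => "c1"
  'b' x 1 => "b1"
Compressed: "a1b1c3a1b1c1b1"
Compressed length: 14

14


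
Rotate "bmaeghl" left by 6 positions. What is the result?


Input: "bmaeghl", rotate left by 6
First 6 characters: "bmaegh"
Remaining characters: "l"
Concatenate remaining + first: "l" + "bmaegh" = "lbmaegh"

lbmaegh


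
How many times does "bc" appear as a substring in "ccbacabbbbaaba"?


Searching for "bc" in "ccbacabbbbaaba"
Scanning each position:
  Position 0: "cc" => no
  Position 1: "cb" => no
  Position 2: "ba" => no
  Position 3: "ac" => no
  Position 4: "ca" => no
  Position 5: "ab" => no
  Position 6: "bb" => no
  Position 7: "bb" => no
  Position 8: "bb" => no
  Position 9: "ba" => no
  Position 10: "aa" => no
  Position 11: "ab" => no
  Position 12: "ba" => no
Total occurrences: 0

0


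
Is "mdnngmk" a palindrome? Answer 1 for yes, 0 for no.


Input: mdnngmk
Reversed: kmgnndm
  Compare pos 0 ('m') with pos 6 ('k'): MISMATCH
  Compare pos 1 ('d') with pos 5 ('m'): MISMATCH
  Compare pos 2 ('n') with pos 4 ('g'): MISMATCH
Result: not a palindrome

0


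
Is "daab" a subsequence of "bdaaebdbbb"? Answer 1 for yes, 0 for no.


Check if "daab" is a subsequence of "bdaaebdbbb"
Greedy scan:
  Position 0 ('b'): no match needed
  Position 1 ('d'): matches sub[0] = 'd'
  Position 2 ('a'): matches sub[1] = 'a'
  Position 3 ('a'): matches sub[2] = 'a'
  Position 4 ('e'): no match needed
  Position 5 ('b'): matches sub[3] = 'b'
  Position 6 ('d'): no match needed
  Position 7 ('b'): no match needed
  Position 8 ('b'): no match needed
  Position 9 ('b'): no match needed
All 4 characters matched => is a subsequence

1


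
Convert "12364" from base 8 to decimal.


Input: "12364" in base 8
Positional expansion:
  Digit '1' (value 1) x 8^4 = 4096
  Digit '2' (value 2) x 8^3 = 1024
  Digit '3' (value 3) x 8^2 = 192
  Digit '6' (value 6) x 8^1 = 48
  Digit '4' (value 4) x 8^0 = 4
Sum = 5364

5364


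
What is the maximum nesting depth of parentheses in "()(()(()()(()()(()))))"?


Input: "()(()(()()(()()(()))))"
Tracking depth:
  Position 0 '(': depth becomes 1
  Position 1 ')': depth becomes 0
  Position 2 '(': depth becomes 1
  Position 3 '(': depth becomes 2
  Position 4 ')': depth becomes 1
  Position 5 '(': depth becomes 2
  Position 6 '(': depth becomes 3
  Position 7 ')': depth becomes 2
  Position 8 '(': depth becomes 3
  Position 9 ')': depth becomes 2
  Position 10 '(': depth becomes 3
  Position 11 '(': depth becomes 4
  Position 12 ')': depth becomes 3
  Position 13 '(': depth becomes 4
  Position 14 ')': depth becomes 3
  Position 15 '(': depth becomes 4
  Position 16 '(': depth becomes 5
  Position 17 ')': depth becomes 4
  Position 18 ')': depth becomes 3
  Position 19 ')': depth becomes 2
  Position 20 ')': depth becomes 1
  Position 21 ')': depth becomes 0
Maximum depth reached: 5

5


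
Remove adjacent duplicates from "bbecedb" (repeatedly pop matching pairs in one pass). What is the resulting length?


Input: bbecedb
Stack-based adjacent duplicate removal:
  Read 'b': push. Stack: b
  Read 'b': matches stack top 'b' => pop. Stack: (empty)
  Read 'e': push. Stack: e
  Read 'c': push. Stack: ec
  Read 'e': push. Stack: ece
  Read 'd': push. Stack: eced
  Read 'b': push. Stack: ecedb
Final stack: "ecedb" (length 5)

5


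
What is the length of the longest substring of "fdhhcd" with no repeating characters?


Input: "fdhhcd"
Sliding window (track last position of each char):
  Position 0 ('f'): window [0,0] length 1 -- new best
  Position 1 ('d'): window [0,1] length 2 -- new best
  Position 2 ('h'): window [0,2] length 3 -- new best
  Position 3 ('h'): repeat (last at 2), move window start to 3
  Position 3 ('h'): window [3,3] length 1
  Position 4 ('c'): window [3,4] length 2
  Position 5 ('d'): window [3,5] length 3
Longest substring with no repeats: "fdh" with length 3

3


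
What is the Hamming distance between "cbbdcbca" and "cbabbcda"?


Comparing "cbbdcbca" and "cbabbcda" position by position:
  Position 0: 'c' vs 'c' => same
  Position 1: 'b' vs 'b' => same
  Position 2: 'b' vs 'a' => differ
  Position 3: 'd' vs 'b' => differ
  Position 4: 'c' vs 'b' => differ
  Position 5: 'b' vs 'c' => differ
  Position 6: 'c' vs 'd' => differ
  Position 7: 'a' vs 'a' => same
Total differences (Hamming distance): 5

5


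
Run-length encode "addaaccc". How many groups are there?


Input: addaaccc
Scanning for consecutive runs:
  Group 1: 'a' x 1 (positions 0-0)
  Group 2: 'd' x 2 (positions 1-2)
  Group 3: 'a' x 2 (positions 3-4)
  Group 4: 'c' x 3 (positions 5-7)
Total groups: 4

4


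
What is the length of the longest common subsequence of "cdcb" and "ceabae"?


LCS of "cdcb" and "ceabae"
DP table:
           c    e    a    b    a    e
      0    0    0    0    0    0    0
  c   0    1    1    1    1    1    1
  d   0    1    1    1    1    1    1
  c   0    1    1    1    1    1    1
  b   0    1    1    1    2    2    2
LCS length = dp[4][6] = 2

2


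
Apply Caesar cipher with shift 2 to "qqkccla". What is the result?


Caesar cipher: shift "qqkccla" by 2
  'q' (pos 16) + 2 = pos 18 = 's'
  'q' (pos 16) + 2 = pos 18 = 's'
  'k' (pos 10) + 2 = pos 12 = 'm'
  'c' (pos 2) + 2 = pos 4 = 'e'
  'c' (pos 2) + 2 = pos 4 = 'e'
  'l' (pos 11) + 2 = pos 13 = 'n'
  'a' (pos 0) + 2 = pos 2 = 'c'
Result: ssmeenc

ssmeenc


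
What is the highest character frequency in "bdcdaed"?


Input: bdcdaed
Character counts:
  'a': 1
  'b': 1
  'c': 1
  'd': 3
  'e': 1
Maximum frequency: 3

3


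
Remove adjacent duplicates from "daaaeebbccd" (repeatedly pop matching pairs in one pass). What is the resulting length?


Input: daaaeebbccd
Stack-based adjacent duplicate removal:
  Read 'd': push. Stack: d
  Read 'a': push. Stack: da
  Read 'a': matches stack top 'a' => pop. Stack: d
  Read 'a': push. Stack: da
  Read 'e': push. Stack: dae
  Read 'e': matches stack top 'e' => pop. Stack: da
  Read 'b': push. Stack: dab
  Read 'b': matches stack top 'b' => pop. Stack: da
  Read 'c': push. Stack: dac
  Read 'c': matches stack top 'c' => pop. Stack: da
  Read 'd': push. Stack: dad
Final stack: "dad" (length 3)

3


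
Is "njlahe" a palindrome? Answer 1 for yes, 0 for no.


Input: njlahe
Reversed: ehaljn
  Compare pos 0 ('n') with pos 5 ('e'): MISMATCH
  Compare pos 1 ('j') with pos 4 ('h'): MISMATCH
  Compare pos 2 ('l') with pos 3 ('a'): MISMATCH
Result: not a palindrome

0


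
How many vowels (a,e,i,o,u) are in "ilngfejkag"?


Input: ilngfejkag
Checking each character:
  'i' at position 0: vowel (running total: 1)
  'l' at position 1: consonant
  'n' at position 2: consonant
  'g' at position 3: consonant
  'f' at position 4: consonant
  'e' at position 5: vowel (running total: 2)
  'j' at position 6: consonant
  'k' at position 7: consonant
  'a' at position 8: vowel (running total: 3)
  'g' at position 9: consonant
Total vowels: 3

3


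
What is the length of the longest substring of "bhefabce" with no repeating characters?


Input: "bhefabce"
Sliding window (track last position of each char):
  Position 0 ('b'): window [0,0] length 1 -- new best
  Position 1 ('h'): window [0,1] length 2 -- new best
  Position 2 ('e'): window [0,2] length 3 -- new best
  Position 3 ('f'): window [0,3] length 4 -- new best
  Position 4 ('a'): window [0,4] length 5 -- new best
  Position 5 ('b'): repeat (last at 0), move window start to 1
  Position 5 ('b'): window [1,5] length 5
  Position 6 ('c'): window [1,6] length 6 -- new best
  Position 7 ('e'): repeat (last at 2), move window start to 3
  Position 7 ('e'): window [3,7] length 5
Longest substring with no repeats: "hefabc" with length 6

6


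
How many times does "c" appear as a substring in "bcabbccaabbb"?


Searching for "c" in "bcabbccaabbb"
Scanning each position:
  Position 0: "b" => no
  Position 1: "c" => MATCH
  Position 2: "a" => no
  Position 3: "b" => no
  Position 4: "b" => no
  Position 5: "c" => MATCH
  Position 6: "c" => MATCH
  Position 7: "a" => no
  Position 8: "a" => no
  Position 9: "b" => no
  Position 10: "b" => no
  Position 11: "b" => no
Total occurrences: 3

3


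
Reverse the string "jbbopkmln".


Input: jbbopkmln
Reading characters right to left:
  Position 8: 'n'
  Position 7: 'l'
  Position 6: 'm'
  Position 5: 'k'
  Position 4: 'p'
  Position 3: 'o'
  Position 2: 'b'
  Position 1: 'b'
  Position 0: 'j'
Reversed: nlmkpobbj

nlmkpobbj


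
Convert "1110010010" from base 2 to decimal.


Input: "1110010010" in base 2
Positional expansion:
  Digit '1' (value 1) x 2^9 = 512
  Digit '1' (value 1) x 2^8 = 256
  Digit '1' (value 1) x 2^7 = 128
  Digit '0' (value 0) x 2^6 = 0
  Digit '0' (value 0) x 2^5 = 0
  Digit '1' (value 1) x 2^4 = 16
  Digit '0' (value 0) x 2^3 = 0
  Digit '0' (value 0) x 2^2 = 0
  Digit '1' (value 1) x 2^1 = 2
  Digit '0' (value 0) x 2^0 = 0
Sum = 914

914


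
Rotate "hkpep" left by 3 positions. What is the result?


Input: "hkpep", rotate left by 3
First 3 characters: "hkp"
Remaining characters: "ep"
Concatenate remaining + first: "ep" + "hkp" = "ephkp"

ephkp


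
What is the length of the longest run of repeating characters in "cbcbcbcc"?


Input: "cbcbcbcc"
Scanning for longest run:
  Position 1 ('b'): new char, reset run to 1
  Position 2 ('c'): new char, reset run to 1
  Position 3 ('b'): new char, reset run to 1
  Position 4 ('c'): new char, reset run to 1
  Position 5 ('b'): new char, reset run to 1
  Position 6 ('c'): new char, reset run to 1
  Position 7 ('c'): continues run of 'c', length=2
Longest run: 'c' with length 2

2


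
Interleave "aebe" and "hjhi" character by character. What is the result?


Interleaving "aebe" and "hjhi":
  Position 0: 'a' from first, 'h' from second => "ah"
  Position 1: 'e' from first, 'j' from second => "ej"
  Position 2: 'b' from first, 'h' from second => "bh"
  Position 3: 'e' from first, 'i' from second => "ei"
Result: ahejbhei

ahejbhei


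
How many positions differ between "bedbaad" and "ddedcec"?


Comparing "bedbaad" and "ddedcec" position by position:
  Position 0: 'b' vs 'd' => DIFFER
  Position 1: 'e' vs 'd' => DIFFER
  Position 2: 'd' vs 'e' => DIFFER
  Position 3: 'b' vs 'd' => DIFFER
  Position 4: 'a' vs 'c' => DIFFER
  Position 5: 'a' vs 'e' => DIFFER
  Position 6: 'd' vs 'c' => DIFFER
Positions that differ: 7

7


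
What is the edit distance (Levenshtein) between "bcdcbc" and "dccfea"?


Computing edit distance: "bcdcbc" -> "dccfea"
DP table:
           d    c    c    f    e    a
      0    1    2    3    4    5    6
  b   1    1    2    3    4    5    6
  c   2    2    1    2    3    4    5
  d   3    2    2    2    3    4    5
  c   4    3    2    2    3    4    5
  b   5    4    3    3    3    4    5
  c   6    5    4    3    4    4    5
Edit distance = dp[6][6] = 5

5


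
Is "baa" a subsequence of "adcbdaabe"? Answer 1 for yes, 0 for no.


Check if "baa" is a subsequence of "adcbdaabe"
Greedy scan:
  Position 0 ('a'): no match needed
  Position 1 ('d'): no match needed
  Position 2 ('c'): no match needed
  Position 3 ('b'): matches sub[0] = 'b'
  Position 4 ('d'): no match needed
  Position 5 ('a'): matches sub[1] = 'a'
  Position 6 ('a'): matches sub[2] = 'a'
  Position 7 ('b'): no match needed
  Position 8 ('e'): no match needed
All 3 characters matched => is a subsequence

1


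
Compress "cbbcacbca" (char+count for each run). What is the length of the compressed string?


Input: cbbcacbca
Runs:
  'c' x 1 => "c1"
  'b' x 2 => "b2"
  'c' x 1 => "c1"
  'a' x 1 => "a1"
  'c' x 1 => "c1"
  'b' x 1 => "b1"
  'c' x 1 => "c1"
  'a' x 1 => "a1"
Compressed: "c1b2c1a1c1b1c1a1"
Compressed length: 16

16


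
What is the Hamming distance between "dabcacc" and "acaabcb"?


Comparing "dabcacc" and "acaabcb" position by position:
  Position 0: 'd' vs 'a' => differ
  Position 1: 'a' vs 'c' => differ
  Position 2: 'b' vs 'a' => differ
  Position 3: 'c' vs 'a' => differ
  Position 4: 'a' vs 'b' => differ
  Position 5: 'c' vs 'c' => same
  Position 6: 'c' vs 'b' => differ
Total differences (Hamming distance): 6

6


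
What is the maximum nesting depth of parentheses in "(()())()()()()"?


Input: "(()())()()()()"
Tracking depth:
  Position 0 '(': depth becomes 1
  Position 1 '(': depth becomes 2
  Position 2 ')': depth becomes 1
  Position 3 '(': depth becomes 2
  Position 4 ')': depth becomes 1
  Position 5 ')': depth becomes 0
  Position 6 '(': depth becomes 1
  Position 7 ')': depth becomes 0
  Position 8 '(': depth becomes 1
  Position 9 ')': depth becomes 0
  Position 10 '(': depth becomes 1
  Position 11 ')': depth becomes 0
  Position 12 '(': depth becomes 1
  Position 13 ')': depth becomes 0
Maximum depth reached: 2

2


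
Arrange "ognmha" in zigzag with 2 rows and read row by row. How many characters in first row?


Zigzag "ognmha" into 2 rows:
Placing characters:
  'o' => row 0
  'g' => row 1
  'n' => row 0
  'm' => row 1
  'h' => row 0
  'a' => row 1
Rows:
  Row 0: "onh"
  Row 1: "gma"
First row length: 3

3


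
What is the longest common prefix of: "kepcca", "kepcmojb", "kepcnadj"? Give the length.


Words: kepcca, kepcmojb, kepcnadj
  Position 0: all 'k' => match
  Position 1: all 'e' => match
  Position 2: all 'p' => match
  Position 3: all 'c' => match
  Position 4: ('c', 'm', 'n') => mismatch, stop
LCP = "kepc" (length 4)

4


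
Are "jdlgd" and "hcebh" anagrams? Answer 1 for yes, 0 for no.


Strings: "jdlgd", "hcebh"
Sorted first:  ddgjl
Sorted second: bcehh
Differ at position 0: 'd' vs 'b' => not anagrams

0


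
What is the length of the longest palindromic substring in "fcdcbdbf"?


Input: "fcdcbdbf"
Checking substrings for palindromes:
  [1:4] "cdc" (len 3) => palindrome
  [4:7] "bdb" (len 3) => palindrome
Longest palindromic substring: "cdc" with length 3

3


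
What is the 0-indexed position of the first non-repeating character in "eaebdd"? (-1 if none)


Input: eaebdd
Character frequencies:
  'a': 1
  'b': 1
  'd': 2
  'e': 2
Scanning left to right for freq == 1:
  Position 0 ('e'): freq=2, skip
  Position 1 ('a'): unique! => answer = 1

1


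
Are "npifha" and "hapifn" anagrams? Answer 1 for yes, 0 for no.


Strings: "npifha", "hapifn"
Sorted first:  afhinp
Sorted second: afhinp
Sorted forms match => anagrams

1


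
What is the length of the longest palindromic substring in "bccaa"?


Input: "bccaa"
Checking substrings for palindromes:
  [1:3] "cc" (len 2) => palindrome
  [3:5] "aa" (len 2) => palindrome
Longest palindromic substring: "cc" with length 2

2


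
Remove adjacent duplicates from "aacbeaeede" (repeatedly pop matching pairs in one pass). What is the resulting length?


Input: aacbeaeede
Stack-based adjacent duplicate removal:
  Read 'a': push. Stack: a
  Read 'a': matches stack top 'a' => pop. Stack: (empty)
  Read 'c': push. Stack: c
  Read 'b': push. Stack: cb
  Read 'e': push. Stack: cbe
  Read 'a': push. Stack: cbea
  Read 'e': push. Stack: cbeae
  Read 'e': matches stack top 'e' => pop. Stack: cbea
  Read 'd': push. Stack: cbead
  Read 'e': push. Stack: cbeade
Final stack: "cbeade" (length 6)

6


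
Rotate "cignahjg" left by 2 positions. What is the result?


Input: "cignahjg", rotate left by 2
First 2 characters: "ci"
Remaining characters: "gnahjg"
Concatenate remaining + first: "gnahjg" + "ci" = "gnahjgci"

gnahjgci


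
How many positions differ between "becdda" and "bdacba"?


Comparing "becdda" and "bdacba" position by position:
  Position 0: 'b' vs 'b' => same
  Position 1: 'e' vs 'd' => DIFFER
  Position 2: 'c' vs 'a' => DIFFER
  Position 3: 'd' vs 'c' => DIFFER
  Position 4: 'd' vs 'b' => DIFFER
  Position 5: 'a' vs 'a' => same
Positions that differ: 4

4


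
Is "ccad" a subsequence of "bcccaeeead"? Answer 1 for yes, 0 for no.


Check if "ccad" is a subsequence of "bcccaeeead"
Greedy scan:
  Position 0 ('b'): no match needed
  Position 1 ('c'): matches sub[0] = 'c'
  Position 2 ('c'): matches sub[1] = 'c'
  Position 3 ('c'): no match needed
  Position 4 ('a'): matches sub[2] = 'a'
  Position 5 ('e'): no match needed
  Position 6 ('e'): no match needed
  Position 7 ('e'): no match needed
  Position 8 ('a'): no match needed
  Position 9 ('d'): matches sub[3] = 'd'
All 4 characters matched => is a subsequence

1


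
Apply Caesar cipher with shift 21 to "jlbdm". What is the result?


Caesar cipher: shift "jlbdm" by 21
  'j' (pos 9) + 21 = pos 4 = 'e'
  'l' (pos 11) + 21 = pos 6 = 'g'
  'b' (pos 1) + 21 = pos 22 = 'w'
  'd' (pos 3) + 21 = pos 24 = 'y'
  'm' (pos 12) + 21 = pos 7 = 'h'
Result: egwyh

egwyh


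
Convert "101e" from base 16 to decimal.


Input: "101e" in base 16
Positional expansion:
  Digit '1' (value 1) x 16^3 = 4096
  Digit '0' (value 0) x 16^2 = 0
  Digit '1' (value 1) x 16^1 = 16
  Digit 'e' (value 14) x 16^0 = 14
Sum = 4126

4126


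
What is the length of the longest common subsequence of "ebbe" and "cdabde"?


LCS of "ebbe" and "cdabde"
DP table:
           c    d    a    b    d    e
      0    0    0    0    0    0    0
  e   0    0    0    0    0    0    1
  b   0    0    0    0    1    1    1
  b   0    0    0    0    1    1    1
  e   0    0    0    0    1    1    2
LCS length = dp[4][6] = 2

2


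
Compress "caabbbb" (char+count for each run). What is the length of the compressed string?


Input: caabbbb
Runs:
  'c' x 1 => "c1"
  'a' x 2 => "a2"
  'b' x 4 => "b4"
Compressed: "c1a2b4"
Compressed length: 6

6


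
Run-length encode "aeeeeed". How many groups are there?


Input: aeeeeed
Scanning for consecutive runs:
  Group 1: 'a' x 1 (positions 0-0)
  Group 2: 'e' x 5 (positions 1-5)
  Group 3: 'd' x 1 (positions 6-6)
Total groups: 3

3


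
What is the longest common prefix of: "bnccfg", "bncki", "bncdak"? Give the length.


Words: bnccfg, bncki, bncdak
  Position 0: all 'b' => match
  Position 1: all 'n' => match
  Position 2: all 'c' => match
  Position 3: ('c', 'k', 'd') => mismatch, stop
LCP = "bnc" (length 3)

3


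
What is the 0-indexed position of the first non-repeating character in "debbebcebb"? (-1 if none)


Input: debbebcebb
Character frequencies:
  'b': 5
  'c': 1
  'd': 1
  'e': 3
Scanning left to right for freq == 1:
  Position 0 ('d'): unique! => answer = 0

0


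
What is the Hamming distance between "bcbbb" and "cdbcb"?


Comparing "bcbbb" and "cdbcb" position by position:
  Position 0: 'b' vs 'c' => differ
  Position 1: 'c' vs 'd' => differ
  Position 2: 'b' vs 'b' => same
  Position 3: 'b' vs 'c' => differ
  Position 4: 'b' vs 'b' => same
Total differences (Hamming distance): 3

3


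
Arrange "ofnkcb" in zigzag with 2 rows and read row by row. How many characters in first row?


Zigzag "ofnkcb" into 2 rows:
Placing characters:
  'o' => row 0
  'f' => row 1
  'n' => row 0
  'k' => row 1
  'c' => row 0
  'b' => row 1
Rows:
  Row 0: "onc"
  Row 1: "fkb"
First row length: 3

3


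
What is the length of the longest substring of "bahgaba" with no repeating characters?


Input: "bahgaba"
Sliding window (track last position of each char):
  Position 0 ('b'): window [0,0] length 1 -- new best
  Position 1 ('a'): window [0,1] length 2 -- new best
  Position 2 ('h'): window [0,2] length 3 -- new best
  Position 3 ('g'): window [0,3] length 4 -- new best
  Position 4 ('a'): repeat (last at 1), move window start to 2
  Position 4 ('a'): window [2,4] length 3
  Position 5 ('b'): window [2,5] length 4
  Position 6 ('a'): repeat (last at 4), move window start to 5
  Position 6 ('a'): window [5,6] length 2
Longest substring with no repeats: "bahg" with length 4

4


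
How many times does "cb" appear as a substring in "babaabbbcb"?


Searching for "cb" in "babaabbbcb"
Scanning each position:
  Position 0: "ba" => no
  Position 1: "ab" => no
  Position 2: "ba" => no
  Position 3: "aa" => no
  Position 4: "ab" => no
  Position 5: "bb" => no
  Position 6: "bb" => no
  Position 7: "bc" => no
  Position 8: "cb" => MATCH
Total occurrences: 1

1


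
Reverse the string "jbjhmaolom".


Input: jbjhmaolom
Reading characters right to left:
  Position 9: 'm'
  Position 8: 'o'
  Position 7: 'l'
  Position 6: 'o'
  Position 5: 'a'
  Position 4: 'm'
  Position 3: 'h'
  Position 2: 'j'
  Position 1: 'b'
  Position 0: 'j'
Reversed: moloamhjbj

moloamhjbj


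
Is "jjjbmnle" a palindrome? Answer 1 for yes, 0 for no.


Input: jjjbmnle
Reversed: elnmbjjj
  Compare pos 0 ('j') with pos 7 ('e'): MISMATCH
  Compare pos 1 ('j') with pos 6 ('l'): MISMATCH
  Compare pos 2 ('j') with pos 5 ('n'): MISMATCH
  Compare pos 3 ('b') with pos 4 ('m'): MISMATCH
Result: not a palindrome

0


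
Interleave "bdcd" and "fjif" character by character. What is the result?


Interleaving "bdcd" and "fjif":
  Position 0: 'b' from first, 'f' from second => "bf"
  Position 1: 'd' from first, 'j' from second => "dj"
  Position 2: 'c' from first, 'i' from second => "ci"
  Position 3: 'd' from first, 'f' from second => "df"
Result: bfdjcidf

bfdjcidf


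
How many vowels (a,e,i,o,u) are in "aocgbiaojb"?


Input: aocgbiaojb
Checking each character:
  'a' at position 0: vowel (running total: 1)
  'o' at position 1: vowel (running total: 2)
  'c' at position 2: consonant
  'g' at position 3: consonant
  'b' at position 4: consonant
  'i' at position 5: vowel (running total: 3)
  'a' at position 6: vowel (running total: 4)
  'o' at position 7: vowel (running total: 5)
  'j' at position 8: consonant
  'b' at position 9: consonant
Total vowels: 5

5


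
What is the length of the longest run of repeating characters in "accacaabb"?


Input: "accacaabb"
Scanning for longest run:
  Position 1 ('c'): new char, reset run to 1
  Position 2 ('c'): continues run of 'c', length=2
  Position 3 ('a'): new char, reset run to 1
  Position 4 ('c'): new char, reset run to 1
  Position 5 ('a'): new char, reset run to 1
  Position 6 ('a'): continues run of 'a', length=2
  Position 7 ('b'): new char, reset run to 1
  Position 8 ('b'): continues run of 'b', length=2
Longest run: 'c' with length 2

2


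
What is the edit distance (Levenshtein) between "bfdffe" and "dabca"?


Computing edit distance: "bfdffe" -> "dabca"
DP table:
           d    a    b    c    a
      0    1    2    3    4    5
  b   1    1    2    2    3    4
  f   2    2    2    3    3    4
  d   3    2    3    3    4    4
  f   4    3    3    4    4    5
  f   5    4    4    4    5    5
  e   6    5    5    5    5    6
Edit distance = dp[6][5] = 6

6


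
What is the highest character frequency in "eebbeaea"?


Input: eebbeaea
Character counts:
  'a': 2
  'b': 2
  'e': 4
Maximum frequency: 4

4


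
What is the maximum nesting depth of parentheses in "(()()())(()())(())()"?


Input: "(()()())(()())(())()"
Tracking depth:
  Position 0 '(': depth becomes 1
  Position 1 '(': depth becomes 2
  Position 2 ')': depth becomes 1
  Position 3 '(': depth becomes 2
  Position 4 ')': depth becomes 1
  Position 5 '(': depth becomes 2
  Position 6 ')': depth becomes 1
  Position 7 ')': depth becomes 0
  Position 8 '(': depth becomes 1
  Position 9 '(': depth becomes 2
  Position 10 ')': depth becomes 1
  Position 11 '(': depth becomes 2
  Position 12 ')': depth becomes 1
  Position 13 ')': depth becomes 0
  Position 14 '(': depth becomes 1
  Position 15 '(': depth becomes 2
  Position 16 ')': depth becomes 1
  Position 17 ')': depth becomes 0
  Position 18 '(': depth becomes 1
  Position 19 ')': depth becomes 0
Maximum depth reached: 2

2


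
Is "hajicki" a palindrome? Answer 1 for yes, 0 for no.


Input: hajicki
Reversed: ikcijah
  Compare pos 0 ('h') with pos 6 ('i'): MISMATCH
  Compare pos 1 ('a') with pos 5 ('k'): MISMATCH
  Compare pos 2 ('j') with pos 4 ('c'): MISMATCH
Result: not a palindrome

0


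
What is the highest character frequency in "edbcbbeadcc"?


Input: edbcbbeadcc
Character counts:
  'a': 1
  'b': 3
  'c': 3
  'd': 2
  'e': 2
Maximum frequency: 3

3


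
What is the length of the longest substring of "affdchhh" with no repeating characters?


Input: "affdchhh"
Sliding window (track last position of each char):
  Position 0 ('a'): window [0,0] length 1 -- new best
  Position 1 ('f'): window [0,1] length 2 -- new best
  Position 2 ('f'): repeat (last at 1), move window start to 2
  Position 2 ('f'): window [2,2] length 1
  Position 3 ('d'): window [2,3] length 2
  Position 4 ('c'): window [2,4] length 3 -- new best
  Position 5 ('h'): window [2,5] length 4 -- new best
  Position 6 ('h'): repeat (last at 5), move window start to 6
  Position 6 ('h'): window [6,6] length 1
  Position 7 ('h'): repeat (last at 6), move window start to 7
  Position 7 ('h'): window [7,7] length 1
Longest substring with no repeats: "fdch" with length 4

4


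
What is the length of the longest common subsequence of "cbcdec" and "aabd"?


LCS of "cbcdec" and "aabd"
DP table:
           a    a    b    d
      0    0    0    0    0
  c   0    0    0    0    0
  b   0    0    0    1    1
  c   0    0    0    1    1
  d   0    0    0    1    2
  e   0    0    0    1    2
  c   0    0    0    1    2
LCS length = dp[6][4] = 2

2


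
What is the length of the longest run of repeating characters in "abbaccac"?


Input: "abbaccac"
Scanning for longest run:
  Position 1 ('b'): new char, reset run to 1
  Position 2 ('b'): continues run of 'b', length=2
  Position 3 ('a'): new char, reset run to 1
  Position 4 ('c'): new char, reset run to 1
  Position 5 ('c'): continues run of 'c', length=2
  Position 6 ('a'): new char, reset run to 1
  Position 7 ('c'): new char, reset run to 1
Longest run: 'b' with length 2

2


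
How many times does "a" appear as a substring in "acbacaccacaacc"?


Searching for "a" in "acbacaccacaacc"
Scanning each position:
  Position 0: "a" => MATCH
  Position 1: "c" => no
  Position 2: "b" => no
  Position 3: "a" => MATCH
  Position 4: "c" => no
  Position 5: "a" => MATCH
  Position 6: "c" => no
  Position 7: "c" => no
  Position 8: "a" => MATCH
  Position 9: "c" => no
  Position 10: "a" => MATCH
  Position 11: "a" => MATCH
  Position 12: "c" => no
  Position 13: "c" => no
Total occurrences: 6

6


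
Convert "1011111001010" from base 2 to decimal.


Input: "1011111001010" in base 2
Positional expansion:
  Digit '1' (value 1) x 2^12 = 4096
  Digit '0' (value 0) x 2^11 = 0
  Digit '1' (value 1) x 2^10 = 1024
  Digit '1' (value 1) x 2^9 = 512
  Digit '1' (value 1) x 2^8 = 256
  Digit '1' (value 1) x 2^7 = 128
  Digit '1' (value 1) x 2^6 = 64
  Digit '0' (value 0) x 2^5 = 0
  Digit '0' (value 0) x 2^4 = 0
  Digit '1' (value 1) x 2^3 = 8
  Digit '0' (value 0) x 2^2 = 0
  Digit '1' (value 1) x 2^1 = 2
  Digit '0' (value 0) x 2^0 = 0
Sum = 6090

6090


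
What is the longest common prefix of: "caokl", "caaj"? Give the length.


Words: caokl, caaj
  Position 0: all 'c' => match
  Position 1: all 'a' => match
  Position 2: ('o', 'a') => mismatch, stop
LCP = "ca" (length 2)

2


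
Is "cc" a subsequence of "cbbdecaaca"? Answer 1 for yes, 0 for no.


Check if "cc" is a subsequence of "cbbdecaaca"
Greedy scan:
  Position 0 ('c'): matches sub[0] = 'c'
  Position 1 ('b'): no match needed
  Position 2 ('b'): no match needed
  Position 3 ('d'): no match needed
  Position 4 ('e'): no match needed
  Position 5 ('c'): matches sub[1] = 'c'
  Position 6 ('a'): no match needed
  Position 7 ('a'): no match needed
  Position 8 ('c'): no match needed
  Position 9 ('a'): no match needed
All 2 characters matched => is a subsequence

1


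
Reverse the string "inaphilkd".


Input: inaphilkd
Reading characters right to left:
  Position 8: 'd'
  Position 7: 'k'
  Position 6: 'l'
  Position 5: 'i'
  Position 4: 'h'
  Position 3: 'p'
  Position 2: 'a'
  Position 1: 'n'
  Position 0: 'i'
Reversed: dklihpani

dklihpani


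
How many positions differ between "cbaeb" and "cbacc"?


Comparing "cbaeb" and "cbacc" position by position:
  Position 0: 'c' vs 'c' => same
  Position 1: 'b' vs 'b' => same
  Position 2: 'a' vs 'a' => same
  Position 3: 'e' vs 'c' => DIFFER
  Position 4: 'b' vs 'c' => DIFFER
Positions that differ: 2

2


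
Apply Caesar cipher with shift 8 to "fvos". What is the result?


Caesar cipher: shift "fvos" by 8
  'f' (pos 5) + 8 = pos 13 = 'n'
  'v' (pos 21) + 8 = pos 3 = 'd'
  'o' (pos 14) + 8 = pos 22 = 'w'
  's' (pos 18) + 8 = pos 0 = 'a'
Result: ndwa

ndwa


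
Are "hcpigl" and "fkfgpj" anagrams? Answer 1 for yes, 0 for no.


Strings: "hcpigl", "fkfgpj"
Sorted first:  cghilp
Sorted second: ffgjkp
Differ at position 0: 'c' vs 'f' => not anagrams

0


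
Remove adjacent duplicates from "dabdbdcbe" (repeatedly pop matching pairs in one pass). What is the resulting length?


Input: dabdbdcbe
Stack-based adjacent duplicate removal:
  Read 'd': push. Stack: d
  Read 'a': push. Stack: da
  Read 'b': push. Stack: dab
  Read 'd': push. Stack: dabd
  Read 'b': push. Stack: dabdb
  Read 'd': push. Stack: dabdbd
  Read 'c': push. Stack: dabdbdc
  Read 'b': push. Stack: dabdbdcb
  Read 'e': push. Stack: dabdbdcbe
Final stack: "dabdbdcbe" (length 9)

9


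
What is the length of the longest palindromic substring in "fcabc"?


Input: "fcabc"
Checking substrings for palindromes:
  No multi-char palindromic substrings found
Longest palindromic substring: "f" with length 1

1


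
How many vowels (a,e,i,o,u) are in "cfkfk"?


Input: cfkfk
Checking each character:
  'c' at position 0: consonant
  'f' at position 1: consonant
  'k' at position 2: consonant
  'f' at position 3: consonant
  'k' at position 4: consonant
Total vowels: 0

0


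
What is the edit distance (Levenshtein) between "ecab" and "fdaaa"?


Computing edit distance: "ecab" -> "fdaaa"
DP table:
           f    d    a    a    a
      0    1    2    3    4    5
  e   1    1    2    3    4    5
  c   2    2    2    3    4    5
  a   3    3    3    2    3    4
  b   4    4    4    3    3    4
Edit distance = dp[4][5] = 4

4


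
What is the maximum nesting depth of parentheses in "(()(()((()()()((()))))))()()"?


Input: "(()(()((()()()((()))))))()()"
Tracking depth:
  Position 0 '(': depth becomes 1
  Position 1 '(': depth becomes 2
  Position 2 ')': depth becomes 1
  Position 3 '(': depth becomes 2
  Position 4 '(': depth becomes 3
  Position 5 ')': depth becomes 2
  Position 6 '(': depth becomes 3
  Position 7 '(': depth becomes 4
  Position 8 '(': depth becomes 5
  Position 9 ')': depth becomes 4
  Position 10 '(': depth becomes 5
  Position 11 ')': depth becomes 4
  Position 12 '(': depth becomes 5
  Position 13 ')': depth becomes 4
  Position 14 '(': depth becomes 5
  Position 15 '(': depth becomes 6
  Position 16 '(': depth becomes 7
  Position 17 ')': depth becomes 6
  Position 18 ')': depth becomes 5
  Position 19 ')': depth becomes 4
  Position 20 ')': depth becomes 3
  Position 21 ')': depth becomes 2
  Position 22 ')': depth becomes 1
  Position 23 ')': depth becomes 0
  Position 24 '(': depth becomes 1
  Position 25 ')': depth becomes 0
  Position 26 '(': depth becomes 1
  Position 27 ')': depth becomes 0
Maximum depth reached: 7

7


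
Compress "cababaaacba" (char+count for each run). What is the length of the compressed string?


Input: cababaaacba
Runs:
  'c' x 1 => "c1"
  'a' x 1 => "a1"
  'b' x 1 => "b1"
  'a' x 1 => "a1"
  'b' x 1 => "b1"
  'a' x 3 => "a3"
  'c' x 1 => "c1"
  'b' x 1 => "b1"
  'a' x 1 => "a1"
Compressed: "c1a1b1a1b1a3c1b1a1"
Compressed length: 18

18


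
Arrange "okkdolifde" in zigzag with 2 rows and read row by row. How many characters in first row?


Zigzag "okkdolifde" into 2 rows:
Placing characters:
  'o' => row 0
  'k' => row 1
  'k' => row 0
  'd' => row 1
  'o' => row 0
  'l' => row 1
  'i' => row 0
  'f' => row 1
  'd' => row 0
  'e' => row 1
Rows:
  Row 0: "okoid"
  Row 1: "kdlfe"
First row length: 5

5


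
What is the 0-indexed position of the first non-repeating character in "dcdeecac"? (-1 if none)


Input: dcdeecac
Character frequencies:
  'a': 1
  'c': 3
  'd': 2
  'e': 2
Scanning left to right for freq == 1:
  Position 0 ('d'): freq=2, skip
  Position 1 ('c'): freq=3, skip
  Position 2 ('d'): freq=2, skip
  Position 3 ('e'): freq=2, skip
  Position 4 ('e'): freq=2, skip
  Position 5 ('c'): freq=3, skip
  Position 6 ('a'): unique! => answer = 6

6


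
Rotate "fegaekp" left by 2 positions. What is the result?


Input: "fegaekp", rotate left by 2
First 2 characters: "fe"
Remaining characters: "gaekp"
Concatenate remaining + first: "gaekp" + "fe" = "gaekpfe"

gaekpfe


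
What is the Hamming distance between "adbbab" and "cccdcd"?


Comparing "adbbab" and "cccdcd" position by position:
  Position 0: 'a' vs 'c' => differ
  Position 1: 'd' vs 'c' => differ
  Position 2: 'b' vs 'c' => differ
  Position 3: 'b' vs 'd' => differ
  Position 4: 'a' vs 'c' => differ
  Position 5: 'b' vs 'd' => differ
Total differences (Hamming distance): 6

6


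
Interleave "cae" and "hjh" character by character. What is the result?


Interleaving "cae" and "hjh":
  Position 0: 'c' from first, 'h' from second => "ch"
  Position 1: 'a' from first, 'j' from second => "aj"
  Position 2: 'e' from first, 'h' from second => "eh"
Result: chajeh

chajeh


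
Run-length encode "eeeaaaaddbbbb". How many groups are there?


Input: eeeaaaaddbbbb
Scanning for consecutive runs:
  Group 1: 'e' x 3 (positions 0-2)
  Group 2: 'a' x 4 (positions 3-6)
  Group 3: 'd' x 2 (positions 7-8)
  Group 4: 'b' x 4 (positions 9-12)
Total groups: 4

4


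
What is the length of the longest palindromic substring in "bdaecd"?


Input: "bdaecd"
Checking substrings for palindromes:
  No multi-char palindromic substrings found
Longest palindromic substring: "b" with length 1

1


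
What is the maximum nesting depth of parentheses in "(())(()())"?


Input: "(())(()())"
Tracking depth:
  Position 0 '(': depth becomes 1
  Position 1 '(': depth becomes 2
  Position 2 ')': depth becomes 1
  Position 3 ')': depth becomes 0
  Position 4 '(': depth becomes 1
  Position 5 '(': depth becomes 2
  Position 6 ')': depth becomes 1
  Position 7 '(': depth becomes 2
  Position 8 ')': depth becomes 1
  Position 9 ')': depth becomes 0
Maximum depth reached: 2

2


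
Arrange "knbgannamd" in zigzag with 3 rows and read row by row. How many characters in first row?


Zigzag "knbgannamd" into 3 rows:
Placing characters:
  'k' => row 0
  'n' => row 1
  'b' => row 2
  'g' => row 1
  'a' => row 0
  'n' => row 1
  'n' => row 2
  'a' => row 1
  'm' => row 0
  'd' => row 1
Rows:
  Row 0: "kam"
  Row 1: "ngnad"
  Row 2: "bn"
First row length: 3

3


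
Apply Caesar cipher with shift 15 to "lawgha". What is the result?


Caesar cipher: shift "lawgha" by 15
  'l' (pos 11) + 15 = pos 0 = 'a'
  'a' (pos 0) + 15 = pos 15 = 'p'
  'w' (pos 22) + 15 = pos 11 = 'l'
  'g' (pos 6) + 15 = pos 21 = 'v'
  'h' (pos 7) + 15 = pos 22 = 'w'
  'a' (pos 0) + 15 = pos 15 = 'p'
Result: aplvwp

aplvwp


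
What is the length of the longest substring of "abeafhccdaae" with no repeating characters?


Input: "abeafhccdaae"
Sliding window (track last position of each char):
  Position 0 ('a'): window [0,0] length 1 -- new best
  Position 1 ('b'): window [0,1] length 2 -- new best
  Position 2 ('e'): window [0,2] length 3 -- new best
  Position 3 ('a'): repeat (last at 0), move window start to 1
  Position 3 ('a'): window [1,3] length 3
  Position 4 ('f'): window [1,4] length 4 -- new best
  Position 5 ('h'): window [1,5] length 5 -- new best
  Position 6 ('c'): window [1,6] length 6 -- new best
  Position 7 ('c'): repeat (last at 6), move window start to 7
  Position 7 ('c'): window [7,7] length 1
  Position 8 ('d'): window [7,8] length 2
  Position 9 ('a'): window [7,9] length 3
  Position 10 ('a'): repeat (last at 9), move window start to 10
  Position 10 ('a'): window [10,10] length 1
  Position 11 ('e'): window [10,11] length 2
Longest substring with no repeats: "beafhc" with length 6

6
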